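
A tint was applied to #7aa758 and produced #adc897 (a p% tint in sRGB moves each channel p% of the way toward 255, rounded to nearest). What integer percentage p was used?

#7aa758 is rgb(122, 167, 88); #adc897 is rgb(173, 200, 151).
On the B channel (widest range): 151 ≈ 88 + (p/100)(255 − 88), so p ≈ 100×(151 − 88)/(255 − 88) = 6300/167 = 37.72.
p = 38 reproduces all three channels after rounding.

38%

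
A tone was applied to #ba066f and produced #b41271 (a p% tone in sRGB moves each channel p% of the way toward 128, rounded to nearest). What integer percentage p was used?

10%

#ba066f is rgb(186, 6, 111); #b41271 is rgb(180, 18, 113).
On the G channel (widest range): 18 ≈ 6 + (p/100)(128 − 6), so p ≈ 100×(18 − 6)/(128 − 6) = 1200/122 = 9.84.
p = 10 reproduces all three channels after rounding.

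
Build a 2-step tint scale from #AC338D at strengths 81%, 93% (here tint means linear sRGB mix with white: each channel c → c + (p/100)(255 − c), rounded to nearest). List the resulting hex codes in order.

#AC338D is rgb(172, 51, 141).
81%: (172 + 67.23 = 239.23→239, 51 + 165.24 = 216.24→216, 141 + 92.34 = 233.34→233) → #EFD8E9
93%: (172 + 77.19 = 249.19→249, 51 + 189.72 = 240.72→241, 141 + 106.02 = 247.02→247) → #F9F1F7

#EFD8E9, #F9F1F7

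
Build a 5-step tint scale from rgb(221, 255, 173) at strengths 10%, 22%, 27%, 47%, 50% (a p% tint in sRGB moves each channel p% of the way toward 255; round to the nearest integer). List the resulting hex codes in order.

10%: (221 + 3.4 = 224.4→224, 255→255, 173 + 8.2 = 181.2→181) → #E0FFB5
22%: (221 + 7.48 = 228.48→228, 255→255, 173 + 18.04 = 191.04→191) → #E4FFBF
27%: (221 + 9.18 = 230.18→230, 255→255, 173 + 22.14 = 195.14→195) → #E6FFC3
47%: (221 + 15.98 = 236.98→237, 255→255, 173 + 38.54 = 211.54→212) → #EDFFD4
50%: (221 + 17 = 238→238, 255→255, 173 + 41 = 214→214) → #EEFFD6

#E0FFB5, #E4FFBF, #E6FFC3, #EDFFD4, #EEFFD6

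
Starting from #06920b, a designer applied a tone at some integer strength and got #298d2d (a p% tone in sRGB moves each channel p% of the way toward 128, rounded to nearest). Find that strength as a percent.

29%

#06920b is rgb(6, 146, 11); #298d2d is rgb(41, 141, 45).
On the R channel (widest range): 41 ≈ 6 + (p/100)(128 − 6), so p ≈ 100×(41 − 6)/(128 − 6) = 3500/122 = 28.69.
p = 29 reproduces all three channels after rounding.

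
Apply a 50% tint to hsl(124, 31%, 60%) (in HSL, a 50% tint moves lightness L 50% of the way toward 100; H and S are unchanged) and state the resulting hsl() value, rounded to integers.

L moves 50% from 60 toward 100: 60 + 20 = 80 → 80.
H and S are unchanged.

hsl(124, 31%, 80%)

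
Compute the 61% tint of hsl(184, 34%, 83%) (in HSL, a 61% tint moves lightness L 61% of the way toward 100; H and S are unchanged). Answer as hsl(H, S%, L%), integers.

hsl(184, 34%, 93%)

L moves 61% from 83 toward 100: 83 + 10.37 = 93.37 → 93.
H and S are unchanged.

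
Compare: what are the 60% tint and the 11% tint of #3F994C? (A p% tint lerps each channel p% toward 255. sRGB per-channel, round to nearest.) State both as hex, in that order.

#B2D6B7, #54A460

#3F994C is rgb(63, 153, 76).
60% tint:
  R: 63 + 115.2 = 178.2 → 178
  G: 153 + 0.6×(255−153) = 153 + 61.2 = 214.2 → 214
  B: 76 + 107.4 = 183.4 → 183
  → #B2D6B7
11% tint:
  R: 63 + 21.12 = 84.12 → 84
  G: 153 + 0.11×(255−153) = 153 + 11.22 = 164.22 → 164
  B: 76 + 19.69 = 95.69 → 96
  → #54A460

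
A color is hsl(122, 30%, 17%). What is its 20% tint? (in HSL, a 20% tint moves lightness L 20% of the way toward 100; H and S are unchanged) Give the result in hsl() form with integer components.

hsl(122, 30%, 34%)

L moves 20% from 17 toward 100: 17 + 16.6 = 33.6 → 34.
H and S are unchanged.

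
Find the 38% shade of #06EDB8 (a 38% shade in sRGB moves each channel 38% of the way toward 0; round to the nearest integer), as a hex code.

#06EDB8 is rgb(6, 237, 184).
Lerp each channel 38% toward 0:
  R: 6 + 0.38×(0−6) = 6 − 2.28 = 3.72 → 4
  G: 237 + 0.38×(0−237) = 237 − 90.06 = 146.94 → 147
  B: 184 + 0.38×(0−184) = 184 − 69.92 = 114.08 → 114
rgb(4, 147, 114) = #049372.

#049372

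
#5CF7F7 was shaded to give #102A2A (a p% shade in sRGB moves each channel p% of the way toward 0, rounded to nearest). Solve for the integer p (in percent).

83%

#5CF7F7 is rgb(92, 247, 247); #102A2A is rgb(16, 42, 42).
On the G channel (widest range): 42 ≈ 247 + (p/100)(0 − 247), so p ≈ 100×(42 − 247)/(0 − 247) = -20500/-247 = 83.00.
p = 83 reproduces all three channels after rounding.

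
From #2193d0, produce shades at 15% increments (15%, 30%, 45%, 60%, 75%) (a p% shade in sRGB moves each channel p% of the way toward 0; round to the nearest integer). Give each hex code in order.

#2193d0 is rgb(33, 147, 208).
15%: (33 − 4.95 = 28.05→28, 147 − 22.05 = 124.95→125, 208 − 31.2 = 176.8→177) → #1c7db1
30%: (33 − 9.9 = 23.1→23, 147 − 44.1 = 102.9→103, 208 − 62.4 = 145.6→146) → #176792
45%: (33 − 14.85 = 18.15→18, 147 − 66.15 = 80.85→81, 208 − 93.6 = 114.4→114) → #125172
60%: (33 − 19.8 = 13.2→13, 147 − 88.2 = 58.8→59, 208 − 124.8 = 83.2→83) → #0d3b53
75%: (33 − 24.75 = 8.25→8, 147 − 110.25 = 36.75→37, 208 − 156 = 52→52) → #082534

#1c7db1, #176792, #125172, #0d3b53, #082534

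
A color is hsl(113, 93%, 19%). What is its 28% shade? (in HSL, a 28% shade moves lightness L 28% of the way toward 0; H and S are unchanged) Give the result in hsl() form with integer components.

L moves 28% from 19 toward 0: 19 − 5.32 = 13.68 → 14.
H and S are unchanged.

hsl(113, 93%, 14%)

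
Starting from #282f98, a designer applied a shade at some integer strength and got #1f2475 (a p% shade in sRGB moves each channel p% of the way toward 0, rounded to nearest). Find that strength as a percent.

#282f98 is rgb(40, 47, 152); #1f2475 is rgb(31, 36, 117).
On the B channel (widest range): 117 ≈ 152 + (p/100)(0 − 152), so p ≈ 100×(117 − 152)/(0 − 152) = -3500/-152 = 23.03.
p = 23 reproduces all three channels after rounding.

23%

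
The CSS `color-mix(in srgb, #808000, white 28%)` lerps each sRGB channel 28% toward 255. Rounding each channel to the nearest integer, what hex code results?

#808000 is rgb(128, 128, 0).
Lerp each channel 28% toward 255:
  R: 128 + 35.56 = 163.56 → 164
  G: 128 + 0.28×(255−128) = 128 + 35.56 = 163.56 → 164
  B: 0 + 0.28×(255−0) = 0 + 71.4 = 71.4 → 71
rgb(164, 164, 71) = #a4a447.

#a4a447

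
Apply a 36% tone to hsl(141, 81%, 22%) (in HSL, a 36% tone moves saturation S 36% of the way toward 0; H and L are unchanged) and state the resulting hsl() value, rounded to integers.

S moves 36% from 81 toward 0: 81 − 29.16 = 51.84 → 52.
H and L are unchanged.

hsl(141, 52%, 22%)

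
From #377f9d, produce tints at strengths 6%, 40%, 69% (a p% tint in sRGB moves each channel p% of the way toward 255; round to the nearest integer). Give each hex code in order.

#4387a3, #87b2c4, #c1d7e1

#377f9d is rgb(55, 127, 157).
6%: (55 + 12 = 67→67, 127 + 7.68 = 134.68→135, 157 + 5.88 = 162.88→163) → #4387a3
40%: (55 + 80 = 135→135, 127 + 51.2 = 178.2→178, 157 + 39.2 = 196.2→196) → #87b2c4
69%: (55 + 138 = 193→193, 127 + 88.32 = 215.32→215, 157 + 67.62 = 224.62→225) → #c1d7e1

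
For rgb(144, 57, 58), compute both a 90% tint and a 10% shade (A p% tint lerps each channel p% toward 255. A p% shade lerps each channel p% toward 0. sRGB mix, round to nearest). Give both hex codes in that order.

90% tint:
  R: 144 + 0.9×(255−144) = 144 + 99.9 = 243.9 → 244
  G: 57 + 178.2 = 235.2 → 235
  B: 58 + 177.3 = 235.3 → 235
  → #F4EBEB
10% shade:
  R: 144 + 0.1×(0−144) = 144 − 14.4 = 129.6 → 130
  G: 57 − 5.7 = 51.3 → 51
  B: 58 + 0.1×(0−58) = 58 − 5.8 = 52.2 → 52
  → #823334

#F4EBEB, #823334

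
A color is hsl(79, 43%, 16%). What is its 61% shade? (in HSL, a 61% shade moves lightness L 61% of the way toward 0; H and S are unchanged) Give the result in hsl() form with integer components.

L moves 61% from 16 toward 0: 16 − 9.76 = 6.24 → 6.
H and S are unchanged.

hsl(79, 43%, 6%)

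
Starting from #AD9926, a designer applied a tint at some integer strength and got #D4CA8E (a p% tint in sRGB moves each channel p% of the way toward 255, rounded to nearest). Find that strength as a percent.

#AD9926 is rgb(173, 153, 38); #D4CA8E is rgb(212, 202, 142).
On the B channel (widest range): 142 ≈ 38 + (p/100)(255 − 38), so p ≈ 100×(142 − 38)/(255 − 38) = 10400/217 = 47.93.
p = 48 reproduces all three channels after rounding.

48%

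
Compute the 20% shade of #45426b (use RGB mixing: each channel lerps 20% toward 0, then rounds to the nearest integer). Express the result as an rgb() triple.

rgb(55, 53, 86)

#45426b is rgb(69, 66, 107).
Lerp each channel 20% toward 0:
  R: 69 − 13.8 = 55.2 → 55
  G: 66 − 13.2 = 52.8 → 53
  B: 107 + 0.2×(0−107) = 107 − 21.4 = 85.6 → 86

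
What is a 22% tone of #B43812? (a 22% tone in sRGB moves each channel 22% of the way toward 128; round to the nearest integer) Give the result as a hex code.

#A9482A

#B43812 is rgb(180, 56, 18).
Per channel, c → c + 0.22(128 − c):
  R: 180 + 0.22×(128−180) = 180 − 11.44 = 168.56 → 169
  G: 56 + 0.22×(128−56) = 56 + 15.84 = 71.84 → 72
  B: 18 + 24.2 = 42.2 → 42
rgb(169, 72, 42) = #A9482A.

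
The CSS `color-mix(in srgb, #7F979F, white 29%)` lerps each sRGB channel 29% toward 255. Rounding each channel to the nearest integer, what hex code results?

#A4B5BB

#7F979F is rgb(127, 151, 159).
Lerp each channel 29% toward 255:
  R: 127 + 0.29×(255−127) = 127 + 37.12 = 164.12 → 164
  G: 151 + 0.29×(255−151) = 151 + 30.16 = 181.16 → 181
  B: 159 + 0.29×(255−159) = 159 + 27.84 = 186.84 → 187
rgb(164, 181, 187) = #A4B5BB.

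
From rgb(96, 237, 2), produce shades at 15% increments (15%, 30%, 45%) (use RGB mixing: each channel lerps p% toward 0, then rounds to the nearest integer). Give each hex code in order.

#52C902, #43A601, #358201

15%: (96 − 14.4 = 81.6→82, 237 − 35.55 = 201.45→201, 2→2) → #52C902
30%: (96 − 28.8 = 67.2→67, 237 − 71.1 = 165.9→166, 2 − 0.6 = 1.4→1) → #43A601
45%: (96 − 43.2 = 52.8→53, 237 − 106.65 = 130.35→130, 2 − 0.9 = 1.1→1) → #358201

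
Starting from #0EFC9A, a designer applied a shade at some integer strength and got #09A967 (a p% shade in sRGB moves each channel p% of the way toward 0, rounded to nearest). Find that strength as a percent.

33%

#0EFC9A is rgb(14, 252, 154); #09A967 is rgb(9, 169, 103).
On the G channel (widest range): 169 ≈ 252 + (p/100)(0 − 252), so p ≈ 100×(169 − 252)/(0 − 252) = -8300/-252 = 32.94.
p = 33 reproduces all three channels after rounding.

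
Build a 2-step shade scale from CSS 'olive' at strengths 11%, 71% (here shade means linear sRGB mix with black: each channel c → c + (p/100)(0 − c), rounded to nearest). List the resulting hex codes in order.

#727200, #252500

CSS olive is rgb(128, 128, 0).
11%: (128 − 14.08 = 113.92→114, 128 − 14.08 = 113.92→114, 0→0) → #727200
71%: (128 − 90.88 = 37.12→37, 128 − 90.88 = 37.12→37, 0→0) → #252500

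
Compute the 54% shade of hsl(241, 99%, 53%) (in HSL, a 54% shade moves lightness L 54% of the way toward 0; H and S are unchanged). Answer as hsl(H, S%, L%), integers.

L moves 54% from 53 toward 0: 53 − 28.62 = 24.38 → 24.
H and S are unchanged.

hsl(241, 99%, 24%)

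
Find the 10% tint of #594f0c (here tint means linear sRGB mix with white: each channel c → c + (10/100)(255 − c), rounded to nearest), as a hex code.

#594f0c is rgb(89, 79, 12).
Lerp each channel 10% toward 255:
  R: 89 + 16.6 = 105.6 → 106
  G: 79 + 17.6 = 96.6 → 97
  B: 12 + 24.3 = 36.3 → 36
rgb(106, 97, 36) = #6a6124.

#6a6124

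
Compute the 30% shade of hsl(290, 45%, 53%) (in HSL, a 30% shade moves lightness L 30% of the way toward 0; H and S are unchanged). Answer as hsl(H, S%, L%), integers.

hsl(290, 45%, 37%)

L moves 30% from 53 toward 0: 53 − 15.9 = 37.1 → 37.
H and S are unchanged.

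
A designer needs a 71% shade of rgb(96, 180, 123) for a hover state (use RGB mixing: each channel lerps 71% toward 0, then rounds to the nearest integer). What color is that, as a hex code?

Lerp each channel 71% toward 0:
  R: 96 − 68.16 = 27.84 → 28
  G: 180 − 127.8 = 52.2 → 52
  B: 123 − 87.33 = 35.67 → 36
rgb(28, 52, 36) = #1c3424.

#1c3424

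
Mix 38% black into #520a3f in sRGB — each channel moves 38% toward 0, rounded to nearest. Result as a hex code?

#330627

#520a3f is rgb(82, 10, 63).
Lerp each channel 38% toward 0:
  R: 82 − 31.16 = 50.84 → 51
  G: 10 − 3.8 = 6.2 → 6
  B: 63 − 23.94 = 39.06 → 39
rgb(51, 6, 39) = #330627.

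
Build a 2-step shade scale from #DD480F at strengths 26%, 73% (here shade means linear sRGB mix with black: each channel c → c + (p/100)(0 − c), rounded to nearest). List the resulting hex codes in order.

#DD480F is rgb(221, 72, 15).
26%: (221 − 57.46 = 163.54→164, 72 − 18.72 = 53.28→53, 15 − 3.9 = 11.1→11) → #A4350B
73%: (221 − 161.33 = 59.67→60, 72 − 52.56 = 19.44→19, 15 − 10.95 = 4.05→4) → #3C1304

#A4350B, #3C1304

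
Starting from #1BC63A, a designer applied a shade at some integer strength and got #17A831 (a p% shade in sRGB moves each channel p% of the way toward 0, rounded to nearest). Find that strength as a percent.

#1BC63A is rgb(27, 198, 58); #17A831 is rgb(23, 168, 49).
On the G channel (widest range): 168 ≈ 198 + (p/100)(0 − 198), so p ≈ 100×(168 − 198)/(0 − 198) = -3000/-198 = 15.15.
p = 15 reproduces all three channels after rounding.

15%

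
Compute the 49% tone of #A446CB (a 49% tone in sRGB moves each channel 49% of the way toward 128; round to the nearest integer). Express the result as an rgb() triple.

#A446CB is rgb(164, 70, 203).
A 49% tone moves each channel 49% toward 128:
  R: 164 + 0.49×(128−164) = 164 − 17.64 = 146.36 → 146
  G: 70 + 0.49×(128−70) = 70 + 28.42 = 98.42 → 98
  B: 203 − 36.75 = 166.25 → 166

rgb(146, 98, 166)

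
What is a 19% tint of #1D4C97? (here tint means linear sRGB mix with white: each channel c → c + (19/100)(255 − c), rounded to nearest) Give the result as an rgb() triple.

#1D4C97 is rgb(29, 76, 151).
Lerp each channel 19% toward 255:
  R: 29 + 42.94 = 71.94 → 72
  G: 76 + 34.01 = 110.01 → 110
  B: 151 + 19.76 = 170.76 → 171

rgb(72, 110, 171)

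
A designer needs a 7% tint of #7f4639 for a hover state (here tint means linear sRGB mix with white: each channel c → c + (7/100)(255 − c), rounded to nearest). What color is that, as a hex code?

#885347

#7f4639 is rgb(127, 70, 57).
A 7% tint moves each channel 7% toward 255:
  R: 127 + 8.96 = 135.96 → 136
  G: 70 + 12.95 = 82.95 → 83
  B: 57 + 13.86 = 70.86 → 71
rgb(136, 83, 71) = #885347.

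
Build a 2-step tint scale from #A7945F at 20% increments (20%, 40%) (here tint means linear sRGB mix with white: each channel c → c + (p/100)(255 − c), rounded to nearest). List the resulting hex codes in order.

#A7945F is rgb(167, 148, 95).
20%: (167 + 17.6 = 184.6→185, 148 + 21.4 = 169.4→169, 95 + 32 = 127→127) → #B9A97F
40%: (167 + 35.2 = 202.2→202, 148 + 42.8 = 190.8→191, 95 + 64 = 159→159) → #CABF9F

#B9A97F, #CABF9F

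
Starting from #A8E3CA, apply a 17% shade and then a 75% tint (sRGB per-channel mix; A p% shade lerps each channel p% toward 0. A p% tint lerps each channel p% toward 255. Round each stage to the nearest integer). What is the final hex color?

#E2EEE9

#A8E3CA is rgb(168, 227, 202).
Per channel, c → c + 0.17(0 − c):
  R: 168 − 28.56 = 139.44 → 139
  G: 227 + 0.17×(0−227) = 227 − 38.59 = 188.41 → 188
  B: 202 + 0.17×(0−202) = 202 − 34.34 = 167.66 → 168
After the shade: rgb(139, 188, 168) = #8BBCA8.
Lerp each channel 75% toward 255:
  R: 139 + 87 = 226 → 226
  G: 188 + 0.75×(255−188) = 188 + 50.25 = 238.25 → 238
  B: 168 + 65.25 = 233.25 → 233
rgb(226, 238, 233) = #E2EEE9.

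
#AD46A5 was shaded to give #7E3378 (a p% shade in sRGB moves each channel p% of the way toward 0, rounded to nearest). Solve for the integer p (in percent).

#AD46A5 is rgb(173, 70, 165); #7E3378 is rgb(126, 51, 120).
On the R channel (widest range): 126 ≈ 173 + (p/100)(0 − 173), so p ≈ 100×(126 − 173)/(0 − 173) = -4700/-173 = 27.17.
p = 27 reproduces all three channels after rounding.

27%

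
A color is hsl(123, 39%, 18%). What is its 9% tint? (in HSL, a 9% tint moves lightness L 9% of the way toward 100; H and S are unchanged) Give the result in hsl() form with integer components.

L moves 9% from 18 toward 100: 18 + 7.38 = 25.38 → 25.
H and S are unchanged.

hsl(123, 39%, 25%)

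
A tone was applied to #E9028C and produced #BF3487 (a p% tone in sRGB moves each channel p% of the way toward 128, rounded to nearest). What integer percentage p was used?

#E9028C is rgb(233, 2, 140); #BF3487 is rgb(191, 52, 135).
On the G channel (widest range): 52 ≈ 2 + (p/100)(128 − 2), so p ≈ 100×(52 − 2)/(128 − 2) = 5000/126 = 39.68.
p = 40 reproduces all three channels after rounding.

40%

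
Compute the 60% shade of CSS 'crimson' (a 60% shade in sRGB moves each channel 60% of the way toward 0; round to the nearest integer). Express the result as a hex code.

CSS crimson is rgb(220, 20, 60).
Lerp each channel 60% toward 0:
  R: 220 − 132 = 88 → 88
  G: 20 + 0.6×(0−20) = 20 − 12 = 8 → 8
  B: 60 + 0.6×(0−60) = 60 − 36 = 24 → 24
rgb(88, 8, 24) = #580818.

#580818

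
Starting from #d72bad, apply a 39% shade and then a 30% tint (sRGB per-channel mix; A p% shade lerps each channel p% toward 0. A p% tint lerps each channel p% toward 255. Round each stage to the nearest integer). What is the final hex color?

#a85f97

#d72bad is rgb(215, 43, 173).
Lerp each channel 39% toward 0:
  R: 215 + 0.39×(0−215) = 215 − 83.85 = 131.15 → 131
  G: 43 − 16.77 = 26.23 → 26
  B: 173 − 67.47 = 105.53 → 106
After the shade: rgb(131, 26, 106) = #831a6a.
A 30% tint moves each channel 30% toward 255:
  R: 131 + 0.3×(255−131) = 131 + 37.2 = 168.2 → 168
  G: 26 + 0.3×(255−26) = 26 + 68.7 = 94.7 → 95
  B: 106 + 44.7 = 150.7 → 151
rgb(168, 95, 151) = #a85f97.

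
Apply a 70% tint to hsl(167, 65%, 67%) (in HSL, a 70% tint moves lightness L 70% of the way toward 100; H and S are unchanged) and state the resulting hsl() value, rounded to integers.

L moves 70% from 67 toward 100: 67 + 23.1 = 90.1 → 90.
H and S are unchanged.

hsl(167, 65%, 90%)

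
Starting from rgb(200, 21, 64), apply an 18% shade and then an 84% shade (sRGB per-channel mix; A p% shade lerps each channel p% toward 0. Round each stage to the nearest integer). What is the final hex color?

An 18% shade moves each channel 18% toward 0:
  R: 200 + 0.18×(0−200) = 200 − 36 = 164 → 164
  G: 21 − 3.78 = 17.22 → 17
  B: 64 + 0.18×(0−64) = 64 − 11.52 = 52.48 → 52
After the shade: rgb(164, 17, 52) = #A41134.
Per channel, c → c + 0.84(0 − c):
  R: 164 − 137.76 = 26.24 → 26
  G: 17 + 0.84×(0−17) = 17 − 14.28 = 2.72 → 3
  B: 52 + 0.84×(0−52) = 52 − 43.68 = 8.32 → 8
rgb(26, 3, 8) = #1A0308.

#1A0308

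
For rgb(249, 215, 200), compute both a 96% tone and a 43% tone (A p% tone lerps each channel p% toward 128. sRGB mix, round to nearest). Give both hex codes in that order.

#858383, #C5B2A9

96% tone:
  R: 249 + 0.96×(128−249) = 249 − 116.16 = 132.84 → 133
  G: 215 + 0.96×(128−215) = 215 − 83.52 = 131.48 → 131
  B: 200 + 0.96×(128−200) = 200 − 69.12 = 130.88 → 131
  → #858383
43% tone:
  R: 249 − 52.03 = 196.97 → 197
  G: 215 − 37.41 = 177.59 → 178
  B: 200 + 0.43×(128−200) = 200 − 30.96 = 169.04 → 169
  → #C5B2A9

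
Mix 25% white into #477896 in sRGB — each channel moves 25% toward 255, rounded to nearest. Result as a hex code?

#759ab0

#477896 is rgb(71, 120, 150).
A 25% tint moves each channel 25% toward 255:
  R: 71 + 46 = 117 → 117
  G: 120 + 33.75 = 153.75 → 154
  B: 150 + 0.25×(255−150) = 150 + 26.25 = 176.25 → 176
rgb(117, 154, 176) = #759ab0.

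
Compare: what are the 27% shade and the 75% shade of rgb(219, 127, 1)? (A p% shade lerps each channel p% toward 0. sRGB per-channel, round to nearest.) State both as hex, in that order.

27% shade:
  R: 219 − 59.13 = 159.87 → 160
  G: 127 + 0.27×(0−127) = 127 − 34.29 = 92.71 → 93
  B: 1 − 0.27 = 0.73 → 1
  → #A05D01
75% shade:
  R: 219 − 164.25 = 54.75 → 55
  G: 127 + 0.75×(0−127) = 127 − 95.25 = 31.75 → 32
  B: 1 + 0.75×(0−1) = 1 − 0.75 = 0.25 → 0
  → #372000

#A05D01, #372000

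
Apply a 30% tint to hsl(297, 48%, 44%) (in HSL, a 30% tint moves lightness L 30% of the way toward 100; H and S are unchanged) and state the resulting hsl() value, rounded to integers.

hsl(297, 48%, 61%)

L moves 30% from 44 toward 100: 44 + 16.8 = 60.8 → 61.
H and S are unchanged.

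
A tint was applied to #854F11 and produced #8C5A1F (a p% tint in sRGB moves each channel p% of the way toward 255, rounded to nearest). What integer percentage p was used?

6%

#854F11 is rgb(133, 79, 17); #8C5A1F is rgb(140, 90, 31).
On the B channel (widest range): 31 ≈ 17 + (p/100)(255 − 17), so p ≈ 100×(31 − 17)/(255 − 17) = 1400/238 = 5.88.
p = 6 reproduces all three channels after rounding.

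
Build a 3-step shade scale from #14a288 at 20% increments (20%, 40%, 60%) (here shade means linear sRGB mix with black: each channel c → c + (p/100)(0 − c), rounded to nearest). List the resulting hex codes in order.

#14a288 is rgb(20, 162, 136).
20%: (20 − 4 = 16→16, 162 − 32.4 = 129.6→130, 136 − 27.2 = 108.8→109) → #10826d
40%: (20 − 8 = 12→12, 162 − 64.8 = 97.2→97, 136 − 54.4 = 81.6→82) → #0c6152
60%: (20 − 12 = 8→8, 162 − 97.2 = 64.8→65, 136 − 81.6 = 54.4→54) → #084136

#10826d, #0c6152, #084136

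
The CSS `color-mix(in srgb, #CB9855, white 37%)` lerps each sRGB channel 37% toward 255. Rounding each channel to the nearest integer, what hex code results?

#DEBE94

#CB9855 is rgb(203, 152, 85).
A 37% tint moves each channel 37% toward 255:
  R: 203 + 0.37×(255−203) = 203 + 19.24 = 222.24 → 222
  G: 152 + 0.37×(255−152) = 152 + 38.11 = 190.11 → 190
  B: 85 + 62.9 = 147.9 → 148
rgb(222, 190, 148) = #DEBE94.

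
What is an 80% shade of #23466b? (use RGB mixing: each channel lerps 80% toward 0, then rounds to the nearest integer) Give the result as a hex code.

#070e15

#23466b is rgb(35, 70, 107).
Lerp each channel 80% toward 0:
  R: 35 − 28 = 7 → 7
  G: 70 + 0.8×(0−70) = 70 − 56 = 14 → 14
  B: 107 + 0.8×(0−107) = 107 − 85.6 = 21.4 → 21
rgb(7, 14, 21) = #070e15.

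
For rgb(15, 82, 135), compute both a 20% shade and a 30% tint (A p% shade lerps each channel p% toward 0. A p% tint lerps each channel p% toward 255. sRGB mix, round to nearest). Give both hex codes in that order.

20% shade:
  R: 15 + 0.2×(0−15) = 15 − 3 = 12 → 12
  G: 82 + 0.2×(0−82) = 82 − 16.4 = 65.6 → 66
  B: 135 − 27 = 108 → 108
  → #0C426C
30% tint:
  R: 15 + 72 = 87 → 87
  G: 82 + 0.3×(255−82) = 82 + 51.9 = 133.9 → 134
  B: 135 + 36 = 171 → 171
  → #5786AB

#0C426C, #5786AB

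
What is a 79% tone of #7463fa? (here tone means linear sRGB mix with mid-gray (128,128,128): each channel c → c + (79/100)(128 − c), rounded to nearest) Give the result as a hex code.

#7d7a9a

#7463fa is rgb(116, 99, 250).
Per channel, c → c + 0.79(128 − c):
  R: 116 + 0.79×(128−116) = 116 + 9.48 = 125.48 → 125
  G: 99 + 0.79×(128−99) = 99 + 22.91 = 121.91 → 122
  B: 250 − 96.38 = 153.62 → 154
rgb(125, 122, 154) = #7d7a9a.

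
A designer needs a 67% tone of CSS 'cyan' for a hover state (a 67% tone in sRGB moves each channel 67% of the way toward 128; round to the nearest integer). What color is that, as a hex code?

CSS cyan is rgb(0, 255, 255).
Per channel, c → c + 0.67(128 − c):
  R: 0 + 0.67×(128−0) = 0 + 85.76 = 85.76 → 86
  G: 255 + 0.67×(128−255) = 255 − 85.09 = 169.91 → 170
  B: 255 + 0.67×(128−255) = 255 − 85.09 = 169.91 → 170
rgb(86, 170, 170) = #56aaaa.

#56aaaa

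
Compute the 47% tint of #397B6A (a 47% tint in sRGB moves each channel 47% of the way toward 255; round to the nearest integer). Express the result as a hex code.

#96B9B0

#397B6A is rgb(57, 123, 106).
A 47% tint moves each channel 47% toward 255:
  R: 57 + 0.47×(255−57) = 57 + 93.06 = 150.06 → 150
  G: 123 + 62.04 = 185.04 → 185
  B: 106 + 0.47×(255−106) = 106 + 70.03 = 176.03 → 176
rgb(150, 185, 176) = #96B9B0.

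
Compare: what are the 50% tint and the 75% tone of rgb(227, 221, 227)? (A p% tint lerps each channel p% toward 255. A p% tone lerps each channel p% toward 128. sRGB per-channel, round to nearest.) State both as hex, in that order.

#F1EEF1, #999799

50% tint:
  R: 227 + 0.5×(255−227) = 227 + 14 = 241 → 241
  G: 221 + 17 = 238 → 238
  B: 227 + 0.5×(255−227) = 227 + 14 = 241 → 241
  → #F1EEF1
75% tone:
  R: 227 + 0.75×(128−227) = 227 − 74.25 = 152.75 → 153
  G: 221 + 0.75×(128−221) = 221 − 69.75 = 151.25 → 151
  B: 227 + 0.75×(128−227) = 227 − 74.25 = 152.75 → 153
  → #999799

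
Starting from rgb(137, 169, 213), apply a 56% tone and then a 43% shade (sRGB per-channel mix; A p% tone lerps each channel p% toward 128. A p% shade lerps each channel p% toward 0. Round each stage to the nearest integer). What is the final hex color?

A 56% tone moves each channel 56% toward 128:
  R: 137 + 0.56×(128−137) = 137 − 5.04 = 131.96 → 132
  G: 169 − 22.96 = 146.04 → 146
  B: 213 + 0.56×(128−213) = 213 − 47.6 = 165.4 → 165
After the tone: rgb(132, 146, 165) = #8492a5.
Lerp each channel 43% toward 0:
  R: 132 − 56.76 = 75.24 → 75
  G: 146 + 0.43×(0−146) = 146 − 62.78 = 83.22 → 83
  B: 165 − 70.95 = 94.05 → 94
rgb(75, 83, 94) = #4b535e.

#4b535e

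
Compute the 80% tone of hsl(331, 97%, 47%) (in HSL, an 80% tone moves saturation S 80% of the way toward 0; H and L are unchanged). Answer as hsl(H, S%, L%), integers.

hsl(331, 19%, 47%)

S moves 80% from 97 toward 0: 97 − 77.6 = 19.4 → 19.
H and L are unchanged.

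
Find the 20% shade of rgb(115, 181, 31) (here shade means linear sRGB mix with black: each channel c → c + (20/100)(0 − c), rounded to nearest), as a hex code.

Per channel, c → c + 0.2(0 − c):
  R: 115 + 0.2×(0−115) = 115 − 23 = 92 → 92
  G: 181 + 0.2×(0−181) = 181 − 36.2 = 144.8 → 145
  B: 31 − 6.2 = 24.8 → 25
rgb(92, 145, 25) = #5C9119.

#5C9119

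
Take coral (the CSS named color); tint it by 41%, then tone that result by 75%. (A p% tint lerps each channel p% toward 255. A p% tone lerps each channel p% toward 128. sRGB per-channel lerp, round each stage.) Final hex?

#A08D86

CSS coral is rgb(255, 127, 80).
A 41% tint moves each channel 41% toward 255:
  R: 255 + 0 = 255 → 255
  G: 127 + 0.41×(255−127) = 127 + 52.48 = 179.48 → 179
  B: 80 + 71.75 = 151.75 → 152
After the tint: rgb(255, 179, 152) = #FFB398.
Per channel, c → c + 0.75(128 − c):
  R: 255 − 95.25 = 159.75 → 160
  G: 179 + 0.75×(128−179) = 179 − 38.25 = 140.75 → 141
  B: 152 − 18 = 134 → 134
rgb(160, 141, 134) = #A08D86.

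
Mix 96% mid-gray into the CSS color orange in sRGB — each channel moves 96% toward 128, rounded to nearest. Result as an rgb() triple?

rgb(133, 129, 123)

CSS orange is rgb(255, 165, 0).
A 96% tone moves each channel 96% toward 128:
  R: 255 − 121.92 = 133.08 → 133
  G: 165 + 0.96×(128−165) = 165 − 35.52 = 129.48 → 129
  B: 0 + 122.88 = 122.88 → 123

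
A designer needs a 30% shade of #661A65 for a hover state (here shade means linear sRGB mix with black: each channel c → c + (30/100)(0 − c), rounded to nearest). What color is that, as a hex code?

#471247

#661A65 is rgb(102, 26, 101).
Per channel, c → c + 0.3(0 − c):
  R: 102 + 0.3×(0−102) = 102 − 30.6 = 71.4 → 71
  G: 26 + 0.3×(0−26) = 26 − 7.8 = 18.2 → 18
  B: 101 + 0.3×(0−101) = 101 − 30.3 = 70.7 → 71
rgb(71, 18, 71) = #471247.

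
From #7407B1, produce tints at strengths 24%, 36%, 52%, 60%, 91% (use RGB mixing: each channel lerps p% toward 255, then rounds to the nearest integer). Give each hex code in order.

#9543C4, #A660CD, #BC88DA, #C79CE0, #F2E9F8

#7407B1 is rgb(116, 7, 177).
24%: (116 + 33.36 = 149.36→149, 7 + 59.52 = 66.52→67, 177 + 18.72 = 195.72→196) → #9543C4
36%: (116 + 50.04 = 166.04→166, 7 + 89.28 = 96.28→96, 177 + 28.08 = 205.08→205) → #A660CD
52%: (116 + 72.28 = 188.28→188, 7 + 128.96 = 135.96→136, 177 + 40.56 = 217.56→218) → #BC88DA
60%: (116 + 83.4 = 199.4→199, 7 + 148.8 = 155.8→156, 177 + 46.8 = 223.8→224) → #C79CE0
91%: (116 + 126.49 = 242.49→242, 7 + 225.68 = 232.68→233, 177 + 70.98 = 247.98→248) → #F2E9F8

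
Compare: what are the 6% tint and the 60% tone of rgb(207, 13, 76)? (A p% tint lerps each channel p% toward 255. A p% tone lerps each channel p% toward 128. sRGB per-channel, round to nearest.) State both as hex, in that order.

#D21C57, #A0526B

6% tint:
  R: 207 + 0.06×(255−207) = 207 + 2.88 = 209.88 → 210
  G: 13 + 14.52 = 27.52 → 28
  B: 76 + 0.06×(255−76) = 76 + 10.74 = 86.74 → 87
  → #D21C57
60% tone:
  R: 207 + 0.6×(128−207) = 207 − 47.4 = 159.6 → 160
  G: 13 + 0.6×(128−13) = 13 + 69 = 82 → 82
  B: 76 + 31.2 = 107.2 → 107
  → #A0526B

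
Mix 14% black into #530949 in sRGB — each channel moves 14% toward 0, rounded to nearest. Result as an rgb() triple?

#530949 is rgb(83, 9, 73).
A 14% shade moves each channel 14% toward 0:
  R: 83 + 0.14×(0−83) = 83 − 11.62 = 71.38 → 71
  G: 9 + 0.14×(0−9) = 9 − 1.26 = 7.74 → 8
  B: 73 + 0.14×(0−73) = 73 − 10.22 = 62.78 → 63

rgb(71, 8, 63)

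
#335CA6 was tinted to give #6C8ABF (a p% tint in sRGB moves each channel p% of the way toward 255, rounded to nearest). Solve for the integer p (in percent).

#335CA6 is rgb(51, 92, 166); #6C8ABF is rgb(108, 138, 191).
On the R channel (widest range): 108 ≈ 51 + (p/100)(255 − 51), so p ≈ 100×(108 − 51)/(255 − 51) = 5700/204 = 27.94.
p = 28 reproduces all three channels after rounding.

28%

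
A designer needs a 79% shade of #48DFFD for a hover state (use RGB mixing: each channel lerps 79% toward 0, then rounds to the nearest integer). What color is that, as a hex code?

#48DFFD is rgb(72, 223, 253).
A 79% shade moves each channel 79% toward 0:
  R: 72 − 56.88 = 15.12 → 15
  G: 223 − 176.17 = 46.83 → 47
  B: 253 + 0.79×(0−253) = 253 − 199.87 = 53.13 → 53
rgb(15, 47, 53) = #0F2F35.

#0F2F35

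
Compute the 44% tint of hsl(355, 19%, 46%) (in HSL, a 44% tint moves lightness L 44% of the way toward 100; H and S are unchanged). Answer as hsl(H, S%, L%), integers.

L moves 44% from 46 toward 100: 46 + 23.76 = 69.76 → 70.
H and S are unchanged.

hsl(355, 19%, 70%)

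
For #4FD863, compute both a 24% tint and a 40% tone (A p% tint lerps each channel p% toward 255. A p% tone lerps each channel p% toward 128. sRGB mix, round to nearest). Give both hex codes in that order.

#79E188, #63B56F

#4FD863 is rgb(79, 216, 99).
24% tint:
  R: 79 + 42.24 = 121.24 → 121
  G: 216 + 0.24×(255−216) = 216 + 9.36 = 225.36 → 225
  B: 99 + 0.24×(255−99) = 99 + 37.44 = 136.44 → 136
  → #79E188
40% tone:
  R: 79 + 0.4×(128−79) = 79 + 19.6 = 98.6 → 99
  G: 216 − 35.2 = 180.8 → 181
  B: 99 + 0.4×(128−99) = 99 + 11.6 = 110.6 → 111
  → #63B56F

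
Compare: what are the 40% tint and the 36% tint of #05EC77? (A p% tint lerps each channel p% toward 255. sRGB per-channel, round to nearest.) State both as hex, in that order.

#69F4AD, #5FF3A8

#05EC77 is rgb(5, 236, 119).
40% tint:
  R: 5 + 0.4×(255−5) = 5 + 100 = 105 → 105
  G: 236 + 0.4×(255−236) = 236 + 7.6 = 243.6 → 244
  B: 119 + 54.4 = 173.4 → 173
  → #69F4AD
36% tint:
  R: 5 + 0.36×(255−5) = 5 + 90 = 95 → 95
  G: 236 + 0.36×(255−236) = 236 + 6.84 = 242.84 → 243
  B: 119 + 0.36×(255−119) = 119 + 48.96 = 167.96 → 168
  → #5FF3A8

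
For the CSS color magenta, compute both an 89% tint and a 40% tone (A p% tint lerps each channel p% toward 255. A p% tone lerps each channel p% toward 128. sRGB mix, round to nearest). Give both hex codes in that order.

CSS magenta is rgb(255, 0, 255).
89% tint:
  R: 255 + 0 = 255 → 255
  G: 0 + 0.89×(255−0) = 0 + 226.95 = 226.95 → 227
  B: 255 + 0 = 255 → 255
  → #FFE3FF
40% tone:
  R: 255 − 50.8 = 204.2 → 204
  G: 0 + 0.4×(128−0) = 0 + 51.2 = 51.2 → 51
  B: 255 + 0.4×(128−255) = 255 − 50.8 = 204.2 → 204
  → #CC33CC

#FFE3FF, #CC33CC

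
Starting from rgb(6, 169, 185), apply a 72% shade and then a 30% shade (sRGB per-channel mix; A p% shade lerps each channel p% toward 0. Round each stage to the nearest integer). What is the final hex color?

#012124

Per channel, c → c + 0.72(0 − c):
  R: 6 + 0.72×(0−6) = 6 − 4.32 = 1.68 → 2
  G: 169 + 0.72×(0−169) = 169 − 121.68 = 47.32 → 47
  B: 185 + 0.72×(0−185) = 185 − 133.2 = 51.8 → 52
After the shade: rgb(2, 47, 52) = #022f34.
Lerp each channel 30% toward 0:
  R: 2 − 0.6 = 1.4 → 1
  G: 47 − 14.1 = 32.9 → 33
  B: 52 + 0.3×(0−52) = 52 − 15.6 = 36.4 → 36
rgb(1, 33, 36) = #012124.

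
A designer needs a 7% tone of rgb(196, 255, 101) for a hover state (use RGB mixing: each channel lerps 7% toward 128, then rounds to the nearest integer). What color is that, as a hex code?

Per channel, c → c + 0.07(128 − c):
  R: 196 + 0.07×(128−196) = 196 − 4.76 = 191.24 → 191
  G: 255 − 8.89 = 246.11 → 246
  B: 101 + 0.07×(128−101) = 101 + 1.89 = 102.89 → 103
rgb(191, 246, 103) = #bff667.

#bff667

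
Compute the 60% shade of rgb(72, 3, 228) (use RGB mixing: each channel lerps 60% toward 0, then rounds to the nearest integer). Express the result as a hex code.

Lerp each channel 60% toward 0:
  R: 72 + 0.6×(0−72) = 72 − 43.2 = 28.8 → 29
  G: 3 + 0.6×(0−3) = 3 − 1.8 = 1.2 → 1
  B: 228 + 0.6×(0−228) = 228 − 136.8 = 91.2 → 91
rgb(29, 1, 91) = #1d015b.

#1d015b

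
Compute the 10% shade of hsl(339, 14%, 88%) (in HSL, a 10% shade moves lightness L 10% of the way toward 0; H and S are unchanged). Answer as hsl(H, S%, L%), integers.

L moves 10% from 88 toward 0: 88 − 8.8 = 79.2 → 79.
H and S are unchanged.

hsl(339, 14%, 79%)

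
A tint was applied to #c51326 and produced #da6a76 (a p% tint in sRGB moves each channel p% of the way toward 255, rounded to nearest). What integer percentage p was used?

#c51326 is rgb(197, 19, 38); #da6a76 is rgb(218, 106, 118).
On the G channel (widest range): 106 ≈ 19 + (p/100)(255 − 19), so p ≈ 100×(106 − 19)/(255 − 19) = 8700/236 = 36.86.
p = 37 reproduces all three channels after rounding.

37%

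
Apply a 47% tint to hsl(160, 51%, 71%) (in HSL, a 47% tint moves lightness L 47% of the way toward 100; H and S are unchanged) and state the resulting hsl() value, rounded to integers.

L moves 47% from 71 toward 100: 71 + 13.63 = 84.63 → 85.
H and S are unchanged.

hsl(160, 51%, 85%)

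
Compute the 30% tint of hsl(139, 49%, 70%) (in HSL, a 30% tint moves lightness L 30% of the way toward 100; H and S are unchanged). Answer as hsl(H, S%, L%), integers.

hsl(139, 49%, 79%)

L moves 30% from 70 toward 100: 70 + 9 = 79 → 79.
H and S are unchanged.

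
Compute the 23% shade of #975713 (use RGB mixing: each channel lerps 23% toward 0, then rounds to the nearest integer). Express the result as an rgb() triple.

rgb(116, 67, 15)

#975713 is rgb(151, 87, 19).
A 23% shade moves each channel 23% toward 0:
  R: 151 + 0.23×(0−151) = 151 − 34.73 = 116.27 → 116
  G: 87 + 0.23×(0−87) = 87 − 20.01 = 66.99 → 67
  B: 19 + 0.23×(0−19) = 19 − 4.37 = 14.63 → 15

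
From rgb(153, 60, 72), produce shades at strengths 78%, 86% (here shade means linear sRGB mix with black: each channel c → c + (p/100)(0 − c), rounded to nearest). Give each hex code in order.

#220D10, #15080A

78%: (153 − 119.34 = 33.66→34, 60 − 46.8 = 13.2→13, 72 − 56.16 = 15.84→16) → #220D10
86%: (153 − 131.58 = 21.42→21, 60 − 51.6 = 8.4→8, 72 − 61.92 = 10.08→10) → #15080A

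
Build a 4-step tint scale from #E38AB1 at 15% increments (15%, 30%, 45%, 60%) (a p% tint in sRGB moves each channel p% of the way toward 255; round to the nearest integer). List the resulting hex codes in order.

#E38AB1 is rgb(227, 138, 177).
15%: (227 + 4.2 = 231.2→231, 138 + 17.55 = 155.55→156, 177 + 11.7 = 188.7→189) → #E79CBD
30%: (227 + 8.4 = 235.4→235, 138 + 35.1 = 173.1→173, 177 + 23.4 = 200.4→200) → #EBADC8
45%: (227 + 12.6 = 239.6→240, 138 + 52.65 = 190.65→191, 177 + 35.1 = 212.1→212) → #F0BFD4
60%: (227 + 16.8 = 243.8→244, 138 + 70.2 = 208.2→208, 177 + 46.8 = 223.8→224) → #F4D0E0

#E79CBD, #EBADC8, #F0BFD4, #F4D0E0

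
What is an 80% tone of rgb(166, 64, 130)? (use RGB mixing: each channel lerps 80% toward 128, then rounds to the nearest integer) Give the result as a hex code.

An 80% tone moves each channel 80% toward 128:
  R: 166 + 0.8×(128−166) = 166 − 30.4 = 135.6 → 136
  G: 64 + 51.2 = 115.2 → 115
  B: 130 + 0.8×(128−130) = 130 − 1.6 = 128.4 → 128
rgb(136, 115, 128) = #887380.

#887380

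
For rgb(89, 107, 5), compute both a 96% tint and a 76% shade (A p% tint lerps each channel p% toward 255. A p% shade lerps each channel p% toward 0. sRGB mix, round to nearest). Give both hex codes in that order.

96% tint:
  R: 89 + 159.36 = 248.36 → 248
  G: 107 + 142.08 = 249.08 → 249
  B: 5 + 240 = 245 → 245
  → #f8f9f5
76% shade:
  R: 89 + 0.76×(0−89) = 89 − 67.64 = 21.36 → 21
  G: 107 − 81.32 = 25.68 → 26
  B: 5 + 0.76×(0−5) = 5 − 3.8 = 1.2 → 1
  → #151a01

#f8f9f5, #151a01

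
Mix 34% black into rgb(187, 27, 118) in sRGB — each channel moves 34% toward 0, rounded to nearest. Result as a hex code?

Lerp each channel 34% toward 0:
  R: 187 + 0.34×(0−187) = 187 − 63.58 = 123.42 → 123
  G: 27 − 9.18 = 17.82 → 18
  B: 118 + 0.34×(0−118) = 118 − 40.12 = 77.88 → 78
rgb(123, 18, 78) = #7b124e.

#7b124e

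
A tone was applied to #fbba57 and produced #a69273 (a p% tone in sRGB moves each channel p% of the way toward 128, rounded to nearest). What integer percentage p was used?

69%

#fbba57 is rgb(251, 186, 87); #a69273 is rgb(166, 146, 115).
On the R channel (widest range): 166 ≈ 251 + (p/100)(128 − 251), so p ≈ 100×(166 − 251)/(128 − 251) = -8500/-123 = 69.11.
p = 69 reproduces all three channels after rounding.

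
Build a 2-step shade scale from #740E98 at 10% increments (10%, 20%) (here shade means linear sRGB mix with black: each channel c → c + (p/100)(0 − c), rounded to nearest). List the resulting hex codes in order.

#680D89, #5D0B7A

#740E98 is rgb(116, 14, 152).
10%: (116 − 11.6 = 104.4→104, 14 − 1.4 = 12.6→13, 152 − 15.2 = 136.8→137) → #680D89
20%: (116 − 23.2 = 92.8→93, 14 − 2.8 = 11.2→11, 152 − 30.4 = 121.6→122) → #5D0B7A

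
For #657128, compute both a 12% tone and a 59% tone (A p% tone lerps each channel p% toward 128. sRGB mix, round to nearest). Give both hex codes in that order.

#657128 is rgb(101, 113, 40).
12% tone:
  R: 101 + 3.24 = 104.24 → 104
  G: 113 + 0.12×(128−113) = 113 + 1.8 = 114.8 → 115
  B: 40 + 0.12×(128−40) = 40 + 10.56 = 50.56 → 51
  → #687333
59% tone:
  R: 101 + 0.59×(128−101) = 101 + 15.93 = 116.93 → 117
  G: 113 + 8.85 = 121.85 → 122
  B: 40 + 0.59×(128−40) = 40 + 51.92 = 91.92 → 92
  → #757a5c

#687333, #757a5c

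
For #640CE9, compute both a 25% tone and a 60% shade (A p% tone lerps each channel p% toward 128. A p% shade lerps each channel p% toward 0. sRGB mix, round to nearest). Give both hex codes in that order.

#6B29CF, #28055D

#640CE9 is rgb(100, 12, 233).
25% tone:
  R: 100 + 0.25×(128−100) = 100 + 7 = 107 → 107
  G: 12 + 29 = 41 → 41
  B: 233 − 26.25 = 206.75 → 207
  → #6B29CF
60% shade:
  R: 100 + 0.6×(0−100) = 100 − 60 = 40 → 40
  G: 12 + 0.6×(0−12) = 12 − 7.2 = 4.8 → 5
  B: 233 − 139.8 = 93.2 → 93
  → #28055D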